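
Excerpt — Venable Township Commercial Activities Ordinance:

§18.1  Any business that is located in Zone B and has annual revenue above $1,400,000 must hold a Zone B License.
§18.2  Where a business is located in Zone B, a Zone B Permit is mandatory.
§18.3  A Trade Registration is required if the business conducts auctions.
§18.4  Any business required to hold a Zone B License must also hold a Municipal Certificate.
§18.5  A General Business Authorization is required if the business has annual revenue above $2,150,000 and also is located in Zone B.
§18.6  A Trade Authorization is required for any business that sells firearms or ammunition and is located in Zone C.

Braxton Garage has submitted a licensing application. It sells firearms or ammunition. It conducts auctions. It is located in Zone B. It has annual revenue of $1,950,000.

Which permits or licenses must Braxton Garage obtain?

§18.1 is located in Zone B; revenue $1,950,000 > $1,400,000 → Zone B License required.
§18.2 is located in Zone B → Zone B Permit required.
§18.3 conducts auctions → Trade Registration required.
§18.4 Zone B License is required → Municipal Certificate also required.
§18.5 revenue $1,950,000 ≤ $2,150,000; is located in Zone B → General Business Authorization not required.
§18.6 sells firearms or ammunition; is located in Zone B (not: is located in Zone C) → Trade Authorization not required.

Municipal Certificate, Trade Registration, Zone B License, Zone B Permit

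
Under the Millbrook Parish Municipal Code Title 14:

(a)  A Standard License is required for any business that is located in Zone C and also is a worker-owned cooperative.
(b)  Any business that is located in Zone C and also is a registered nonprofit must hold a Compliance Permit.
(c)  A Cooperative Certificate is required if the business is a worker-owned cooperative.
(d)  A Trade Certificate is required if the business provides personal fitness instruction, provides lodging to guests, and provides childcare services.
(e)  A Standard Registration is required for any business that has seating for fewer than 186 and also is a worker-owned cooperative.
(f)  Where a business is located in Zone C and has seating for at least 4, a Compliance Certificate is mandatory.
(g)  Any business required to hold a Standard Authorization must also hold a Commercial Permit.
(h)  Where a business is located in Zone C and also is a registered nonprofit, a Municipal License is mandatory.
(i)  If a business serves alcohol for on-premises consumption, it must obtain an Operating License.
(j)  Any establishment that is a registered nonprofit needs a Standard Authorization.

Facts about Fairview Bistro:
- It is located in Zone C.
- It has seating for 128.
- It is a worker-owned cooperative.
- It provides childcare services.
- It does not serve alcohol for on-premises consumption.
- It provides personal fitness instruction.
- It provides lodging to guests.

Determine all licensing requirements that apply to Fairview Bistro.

Compliance Certificate, Cooperative Certificate, Standard License, Standard Registration, Trade Certificate

(a) is located in Zone C; is a worker-owned cooperative → Standard License required.
(b) is located in Zone C; is a worker-owned cooperative (not: is a registered nonprofit) → Compliance Permit not required.
(c) is a worker-owned cooperative → Cooperative Certificate required.
(d) provides personal fitness instruction; provides lodging to guests; provides childcare services → Trade Certificate required.
(e) seating 128 < 186; is a worker-owned cooperative → Standard Registration required.
(f) is located in Zone C; seating 128 ≥ 4 → Compliance Certificate required.
(g) Standard Authorization is not required → no effect.
(h) is located in Zone C; is a worker-owned cooperative (not: is a registered nonprofit) → Municipal License not required.
(i) does not serve alcohol for on-premises consumption → Operating License not required.
(j) is a worker-owned cooperative (not: is a registered nonprofit) → Standard Authorization not required.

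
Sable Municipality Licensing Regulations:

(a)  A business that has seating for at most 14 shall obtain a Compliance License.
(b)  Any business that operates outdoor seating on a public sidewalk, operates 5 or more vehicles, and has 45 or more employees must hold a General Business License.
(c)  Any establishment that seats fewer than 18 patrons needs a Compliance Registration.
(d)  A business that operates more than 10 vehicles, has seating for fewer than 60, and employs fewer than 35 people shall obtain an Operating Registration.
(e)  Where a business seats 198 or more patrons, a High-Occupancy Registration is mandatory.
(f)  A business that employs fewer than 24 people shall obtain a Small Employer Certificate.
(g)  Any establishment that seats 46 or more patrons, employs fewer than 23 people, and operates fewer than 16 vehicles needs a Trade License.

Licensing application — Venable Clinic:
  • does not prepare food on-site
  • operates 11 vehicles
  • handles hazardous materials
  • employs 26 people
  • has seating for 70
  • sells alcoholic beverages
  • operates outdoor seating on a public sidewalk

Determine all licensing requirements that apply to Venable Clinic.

(a) seating 70 > 14 → Compliance License not required.
(b) operates outdoor seating on a public sidewalk; vehicles 11 ≥ 5; employees 26 < 45 → General Business License not required.
(c) seating 70 ≥ 18 → Compliance Registration not required.
(d) vehicles 11 > 10; seating 70 ≥ 60; employees 26 < 35 → Operating Registration not required.
(e) seating 70 < 198 → High-Occupancy Registration not required.
(f) employees 26 ≥ 24 → Small Employer Certificate not required.
(g) seating 70 ≥ 46; employees 26 ≥ 23; vehicles 11 < 16 → Trade License not required.

None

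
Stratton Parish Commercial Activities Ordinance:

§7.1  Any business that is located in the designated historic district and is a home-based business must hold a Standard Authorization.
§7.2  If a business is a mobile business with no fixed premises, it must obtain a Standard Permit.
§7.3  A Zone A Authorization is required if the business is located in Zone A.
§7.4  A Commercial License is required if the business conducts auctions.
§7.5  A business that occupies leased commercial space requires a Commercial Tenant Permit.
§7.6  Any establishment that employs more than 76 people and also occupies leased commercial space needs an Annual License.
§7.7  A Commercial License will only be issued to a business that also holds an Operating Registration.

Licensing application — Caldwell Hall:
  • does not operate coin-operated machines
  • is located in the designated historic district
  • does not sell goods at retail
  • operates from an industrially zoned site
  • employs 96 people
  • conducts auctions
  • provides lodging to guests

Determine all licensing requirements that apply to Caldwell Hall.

§7.1 is located in the designated historic district; operates from an industrially zoned site (not: is a home-based business) → Standard Authorization not required.
§7.2 operates from an industrially zoned site (not: is a mobile business with no fixed premises) → Standard Permit not required.
§7.3 is located in the designated historic district (not: is located in Zone A) → Zone A Authorization not required.
§7.4 conducts auctions → Commercial License required.
§7.5 operates from an industrially zoned site (not: occupies leased commercial space) → Commercial Tenant Permit not required.
§7.6 employees 96 > 76; operates from an industrially zoned site (not: occupies leased commercial space) → Annual License not required.
§7.7 Commercial License is required → Operating Registration also required.

Commercial License, Operating Registration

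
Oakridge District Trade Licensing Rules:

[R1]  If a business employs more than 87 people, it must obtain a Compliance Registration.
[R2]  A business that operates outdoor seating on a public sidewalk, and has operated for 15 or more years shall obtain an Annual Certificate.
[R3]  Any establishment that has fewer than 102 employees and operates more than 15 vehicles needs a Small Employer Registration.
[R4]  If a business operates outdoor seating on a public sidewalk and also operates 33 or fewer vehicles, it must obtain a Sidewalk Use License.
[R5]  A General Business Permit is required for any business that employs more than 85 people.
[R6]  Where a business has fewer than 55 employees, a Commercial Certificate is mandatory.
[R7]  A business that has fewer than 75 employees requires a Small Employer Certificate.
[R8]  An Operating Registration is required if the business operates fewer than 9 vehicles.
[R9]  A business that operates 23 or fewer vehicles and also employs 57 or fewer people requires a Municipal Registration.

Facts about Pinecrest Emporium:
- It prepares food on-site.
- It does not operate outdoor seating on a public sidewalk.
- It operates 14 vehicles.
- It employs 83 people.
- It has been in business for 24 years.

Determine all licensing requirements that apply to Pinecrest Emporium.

[R1] employees 83 ≤ 87 → Compliance Registration not required.
[R2] does not operate outdoor seating on a public sidewalk; years in business 24 ≥ 15 → Annual Certificate not required.
[R3] employees 83 < 102; vehicles 14 ≤ 15 → Small Employer Registration not required.
[R4] does not operate outdoor seating on a public sidewalk; vehicles 14 ≤ 33 → Sidewalk Use License not required.
[R5] employees 83 ≤ 85 → General Business Permit not required.
[R6] employees 83 ≥ 55 → Commercial Certificate not required.
[R7] employees 83 ≥ 75 → Small Employer Certificate not required.
[R8] vehicles 14 ≥ 9 → Operating Registration not required.
[R9] vehicles 14 ≤ 23; employees 83 > 57 → Municipal Registration not required.

None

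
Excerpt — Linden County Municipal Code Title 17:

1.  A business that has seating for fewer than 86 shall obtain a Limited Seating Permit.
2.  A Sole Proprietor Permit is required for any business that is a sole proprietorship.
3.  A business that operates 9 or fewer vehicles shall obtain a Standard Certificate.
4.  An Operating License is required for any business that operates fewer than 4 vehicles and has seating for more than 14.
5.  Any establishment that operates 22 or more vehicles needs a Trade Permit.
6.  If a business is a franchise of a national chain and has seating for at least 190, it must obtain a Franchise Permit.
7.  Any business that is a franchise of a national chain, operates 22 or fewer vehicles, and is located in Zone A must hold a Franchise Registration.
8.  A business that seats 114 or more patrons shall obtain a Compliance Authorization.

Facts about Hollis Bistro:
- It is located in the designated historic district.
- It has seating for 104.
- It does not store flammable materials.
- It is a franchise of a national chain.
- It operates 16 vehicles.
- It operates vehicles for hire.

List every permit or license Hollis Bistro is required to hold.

None

1. seating 104 ≥ 86 → Limited Seating Permit not required.
2. is a franchise of a national chain (not: is a sole proprietorship) → Sole Proprietor Permit not required.
3. vehicles 16 > 9 → Standard Certificate not required.
4. vehicles 16 ≥ 4; seating 104 > 14 → Operating License not required.
5. vehicles 16 < 22 → Trade Permit not required.
6. is a franchise of a national chain; seating 104 < 190 → Franchise Permit not required.
7. is a franchise of a national chain; vehicles 16 ≤ 22; is located in the designated historic district (not: is located in Zone A) → Franchise Registration not required.
8. seating 104 < 114 → Compliance Authorization not required.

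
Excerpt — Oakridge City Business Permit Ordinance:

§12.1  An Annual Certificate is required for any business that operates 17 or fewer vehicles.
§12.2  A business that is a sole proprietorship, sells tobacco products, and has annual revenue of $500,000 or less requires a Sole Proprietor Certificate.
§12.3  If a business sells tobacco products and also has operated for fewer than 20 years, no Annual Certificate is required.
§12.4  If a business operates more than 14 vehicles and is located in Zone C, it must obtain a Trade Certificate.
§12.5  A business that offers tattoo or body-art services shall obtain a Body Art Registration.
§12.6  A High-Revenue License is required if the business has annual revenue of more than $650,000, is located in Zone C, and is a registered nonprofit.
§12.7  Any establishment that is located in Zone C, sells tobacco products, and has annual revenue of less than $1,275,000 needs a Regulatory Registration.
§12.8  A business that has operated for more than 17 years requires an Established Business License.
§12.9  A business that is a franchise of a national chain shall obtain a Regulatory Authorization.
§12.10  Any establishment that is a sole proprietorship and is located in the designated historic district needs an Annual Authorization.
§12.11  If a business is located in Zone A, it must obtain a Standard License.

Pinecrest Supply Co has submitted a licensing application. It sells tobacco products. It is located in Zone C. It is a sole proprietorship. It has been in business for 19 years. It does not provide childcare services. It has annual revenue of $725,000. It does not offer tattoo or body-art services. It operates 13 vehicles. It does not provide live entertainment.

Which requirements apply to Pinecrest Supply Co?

Established Business License, Regulatory Registration

§12.1 vehicles 13 ≤ 17 → Annual Certificate required.
§12.2 is a sole proprietorship; sells tobacco products; revenue $725,000 > $500,000 → Sole Proprietor Certificate not required.
§12.3 sells tobacco products; years in business 19 < 20 → exempt from Annual Certificate.
§12.4 vehicles 13 ≤ 14; is located in Zone C → Trade Certificate not required.
§12.5 does not offer tattoo or body-art services → Body Art Registration not required.
§12.6 revenue $725,000 > $650,000; is located in Zone C; is a sole proprietorship (not: is a registered nonprofit) → High-Revenue License not required.
§12.7 is located in Zone C; sells tobacco products; revenue $725,000 < $1,275,000 → Regulatory Registration required.
§12.8 years in business 19 > 17 → Established Business License required.
§12.9 is a sole proprietorship (not: is a franchise of a national chain) → Regulatory Authorization not required.
§12.10 is a sole proprietorship; is located in Zone C (not: is located in the designated historic district) → Annual Authorization not required.
§12.11 is located in Zone C (not: is located in Zone A) → Standard License not required.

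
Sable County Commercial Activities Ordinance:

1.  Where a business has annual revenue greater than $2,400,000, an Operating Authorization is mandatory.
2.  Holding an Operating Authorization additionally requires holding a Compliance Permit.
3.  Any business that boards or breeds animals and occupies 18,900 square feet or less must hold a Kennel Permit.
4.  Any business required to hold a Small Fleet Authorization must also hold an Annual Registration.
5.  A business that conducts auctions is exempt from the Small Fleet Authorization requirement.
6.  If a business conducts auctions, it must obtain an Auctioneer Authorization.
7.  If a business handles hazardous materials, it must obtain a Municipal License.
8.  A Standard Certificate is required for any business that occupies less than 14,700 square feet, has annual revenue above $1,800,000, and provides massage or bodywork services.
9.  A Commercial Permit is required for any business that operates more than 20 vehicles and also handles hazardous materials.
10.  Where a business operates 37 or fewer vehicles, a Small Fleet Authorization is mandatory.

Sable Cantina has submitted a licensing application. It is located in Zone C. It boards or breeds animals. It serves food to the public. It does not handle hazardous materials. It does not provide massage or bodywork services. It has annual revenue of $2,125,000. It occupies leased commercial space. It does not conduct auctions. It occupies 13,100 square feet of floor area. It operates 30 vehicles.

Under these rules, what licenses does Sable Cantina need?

1. revenue $2,125,000 ≤ $2,400,000 → Operating Authorization not required.
2. Operating Authorization is not required → no effect.
3. boards or breeds animals; floor area 13,100 square feet ≤ 18,900 square feet → Kennel Permit required.
4. Small Fleet Authorization is required → Annual Registration also required.
5. does not conduct auctions → Small Fleet Authorization exemption does not apply.
6. does not conduct auctions → Auctioneer Authorization not required.
7. does not handle hazardous materials → Municipal License not required.
8. floor area 13,100 square feet < 14,700 square feet; revenue $2,125,000 > $1,800,000; does not provide massage or bodywork services → Standard Certificate not required.
9. vehicles 30 > 20; does not handle hazardous materials → Commercial Permit not required.
10. vehicles 30 ≤ 37 → Small Fleet Authorization required.

Annual Registration, Kennel Permit, Small Fleet Authorization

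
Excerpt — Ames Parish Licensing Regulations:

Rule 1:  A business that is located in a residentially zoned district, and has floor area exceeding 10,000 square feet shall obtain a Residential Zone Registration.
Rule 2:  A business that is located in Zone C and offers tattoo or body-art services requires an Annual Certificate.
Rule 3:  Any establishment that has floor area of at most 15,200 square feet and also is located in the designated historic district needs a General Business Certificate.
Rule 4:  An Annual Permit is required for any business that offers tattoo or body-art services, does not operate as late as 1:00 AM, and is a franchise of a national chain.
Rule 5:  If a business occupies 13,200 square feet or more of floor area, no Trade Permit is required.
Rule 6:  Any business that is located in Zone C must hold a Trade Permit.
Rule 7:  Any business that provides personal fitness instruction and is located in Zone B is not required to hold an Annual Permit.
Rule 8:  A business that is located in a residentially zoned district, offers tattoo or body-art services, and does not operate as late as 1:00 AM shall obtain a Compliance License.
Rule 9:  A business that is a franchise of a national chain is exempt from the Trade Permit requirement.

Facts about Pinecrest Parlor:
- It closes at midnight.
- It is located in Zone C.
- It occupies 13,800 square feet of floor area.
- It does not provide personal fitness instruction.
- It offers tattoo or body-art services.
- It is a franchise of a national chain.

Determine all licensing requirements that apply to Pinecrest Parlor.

Annual Certificate, Annual Permit

Rule 1: is located in Zone C (not: is located in a residentially zoned district); floor area 13,800 square feet > 10,000 square feet → Residential Zone Registration not required.
Rule 2: is located in Zone C; offers tattoo or body-art services → Annual Certificate required.
Rule 3: floor area 13,800 square feet ≤ 15,200 square feet; is located in Zone C (not: is located in the designated historic district) → General Business Certificate not required.
Rule 4: offers tattoo or body-art services; closes midnight, at/before 1:00 AM; is a franchise of a national chain → Annual Permit required.
Rule 5: floor area 13,800 square feet ≥ 13,200 square feet → exempt from Trade Permit.
Rule 6: is located in Zone C → Trade Permit required.
Rule 7: does not provide personal fitness instruction; is located in Zone C (not: is located in Zone B) → Annual Permit exemption does not apply.
Rule 8: is located in Zone C (not: is located in a residentially zoned district); offers tattoo or body-art services; closes midnight, at/before 1:00 AM → Compliance License not required.
Rule 9: is a franchise of a national chain → exempt from Trade Permit.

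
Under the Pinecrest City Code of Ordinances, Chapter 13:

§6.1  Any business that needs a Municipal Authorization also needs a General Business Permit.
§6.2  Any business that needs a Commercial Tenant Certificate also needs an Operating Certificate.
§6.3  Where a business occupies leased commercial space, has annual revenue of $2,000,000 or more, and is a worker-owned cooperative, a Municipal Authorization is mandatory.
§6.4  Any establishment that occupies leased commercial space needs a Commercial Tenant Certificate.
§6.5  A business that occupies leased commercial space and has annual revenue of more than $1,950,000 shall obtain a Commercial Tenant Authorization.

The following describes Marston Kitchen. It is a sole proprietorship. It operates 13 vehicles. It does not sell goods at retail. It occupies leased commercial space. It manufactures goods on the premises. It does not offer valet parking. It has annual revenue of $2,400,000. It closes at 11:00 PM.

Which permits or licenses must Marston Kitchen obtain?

Commercial Tenant Authorization, Commercial Tenant Certificate, Operating Certificate

§6.1 Municipal Authorization is not required → no effect.
§6.2 Commercial Tenant Certificate is required → Operating Certificate also required.
§6.3 occupies leased commercial space; revenue $2,400,000 ≥ $2,000,000; is a sole proprietorship (not: is a worker-owned cooperative) → Municipal Authorization not required.
§6.4 occupies leased commercial space → Commercial Tenant Certificate required.
§6.5 occupies leased commercial space; revenue $2,400,000 > $1,950,000 → Commercial Tenant Authorization required.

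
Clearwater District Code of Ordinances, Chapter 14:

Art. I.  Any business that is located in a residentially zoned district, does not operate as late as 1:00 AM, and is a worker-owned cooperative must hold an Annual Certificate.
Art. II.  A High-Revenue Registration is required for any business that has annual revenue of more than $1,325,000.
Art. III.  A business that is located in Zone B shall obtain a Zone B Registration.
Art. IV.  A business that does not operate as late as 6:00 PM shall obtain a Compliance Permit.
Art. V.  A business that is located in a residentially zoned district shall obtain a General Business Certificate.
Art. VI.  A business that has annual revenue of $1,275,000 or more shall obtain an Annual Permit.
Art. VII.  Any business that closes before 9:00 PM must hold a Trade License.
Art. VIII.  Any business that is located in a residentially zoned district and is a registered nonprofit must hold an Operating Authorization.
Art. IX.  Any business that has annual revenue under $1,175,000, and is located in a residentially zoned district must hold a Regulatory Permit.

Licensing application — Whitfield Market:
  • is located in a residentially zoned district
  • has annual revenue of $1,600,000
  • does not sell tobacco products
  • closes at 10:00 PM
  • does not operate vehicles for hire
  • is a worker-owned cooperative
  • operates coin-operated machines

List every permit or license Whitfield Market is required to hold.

Annual Certificate, Annual Permit, General Business Certificate, High-Revenue Registration

Art. I. is located in a residentially zoned district; closes 10:00 PM, at/before 1:00 AM; is a worker-owned cooperative → Annual Certificate required.
Art. II. revenue $1,600,000 > $1,325,000 → High-Revenue Registration required.
Art. III. is located in a residentially zoned district (not: is located in Zone B) → Zone B Registration not required.
Art. IV. closes 10:00 PM, after 6:00 PM → Compliance Permit not required.
Art. V. is located in a residentially zoned district → General Business Certificate required.
Art. VI. revenue $1,600,000 ≥ $1,275,000 → Annual Permit required.
Art. VII. closes 10:00 PM, after 9:00 PM → Trade License not required.
Art. VIII. is located in a residentially zoned district; is a worker-owned cooperative (not: is a registered nonprofit) → Operating Authorization not required.
Art. IX. revenue $1,600,000 ≥ $1,175,000; is located in a residentially zoned district → Regulatory Permit not required.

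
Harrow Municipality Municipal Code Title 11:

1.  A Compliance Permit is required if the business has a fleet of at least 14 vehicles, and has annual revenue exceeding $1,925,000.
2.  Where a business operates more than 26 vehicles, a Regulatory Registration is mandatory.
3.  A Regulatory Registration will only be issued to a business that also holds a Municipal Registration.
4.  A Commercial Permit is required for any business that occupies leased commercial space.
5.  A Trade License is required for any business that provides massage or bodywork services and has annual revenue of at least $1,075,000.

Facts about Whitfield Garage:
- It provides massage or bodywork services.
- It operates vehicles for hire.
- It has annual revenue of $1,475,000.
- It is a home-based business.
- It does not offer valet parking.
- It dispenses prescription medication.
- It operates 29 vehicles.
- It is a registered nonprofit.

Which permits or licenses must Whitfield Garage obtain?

1. vehicles 29 ≥ 14; revenue $1,475,000 ≤ $1,925,000 → Compliance Permit not required.
2. vehicles 29 > 26 → Regulatory Registration required.
3. Regulatory Registration is required → Municipal Registration also required.
4. is a home-based business (not: occupies leased commercial space) → Commercial Permit not required.
5. provides massage or bodywork services; revenue $1,475,000 ≥ $1,075,000 → Trade License required.

Municipal Registration, Regulatory Registration, Trade License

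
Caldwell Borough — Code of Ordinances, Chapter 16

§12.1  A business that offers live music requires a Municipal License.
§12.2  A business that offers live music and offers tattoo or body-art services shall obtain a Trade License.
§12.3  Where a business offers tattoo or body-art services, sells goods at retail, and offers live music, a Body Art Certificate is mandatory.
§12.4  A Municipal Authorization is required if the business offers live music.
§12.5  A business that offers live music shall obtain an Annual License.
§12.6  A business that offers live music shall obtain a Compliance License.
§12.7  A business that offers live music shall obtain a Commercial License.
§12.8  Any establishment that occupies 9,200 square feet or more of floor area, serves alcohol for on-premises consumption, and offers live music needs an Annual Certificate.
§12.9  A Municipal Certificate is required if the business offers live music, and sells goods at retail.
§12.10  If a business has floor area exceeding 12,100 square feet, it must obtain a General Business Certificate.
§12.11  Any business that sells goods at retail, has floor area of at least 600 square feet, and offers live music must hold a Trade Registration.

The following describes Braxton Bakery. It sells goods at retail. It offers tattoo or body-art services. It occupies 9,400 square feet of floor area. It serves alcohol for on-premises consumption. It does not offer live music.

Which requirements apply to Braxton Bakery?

§12.1 does not offer live music → Municipal License not required.
§12.2 does not offer live music; offers tattoo or body-art services → Trade License not required.
§12.3 offers tattoo or body-art services; sells goods at retail; does not offer live music → Body Art Certificate not required.
§12.4 does not offer live music → Municipal Authorization not required.
§12.5 does not offer live music → Annual License not required.
§12.6 does not offer live music → Compliance License not required.
§12.7 does not offer live music → Commercial License not required.
§12.8 floor area 9,400 square feet ≥ 9,200 square feet; serves alcohol for on-premises consumption; does not offer live music → Annual Certificate not required.
§12.9 does not offer live music; sells goods at retail → Municipal Certificate not required.
§12.10 floor area 9,400 square feet ≤ 12,100 square feet → General Business Certificate not required.
§12.11 sells goods at retail; floor area 9,400 square feet ≥ 600 square feet; does not offer live music → Trade Registration not required.

None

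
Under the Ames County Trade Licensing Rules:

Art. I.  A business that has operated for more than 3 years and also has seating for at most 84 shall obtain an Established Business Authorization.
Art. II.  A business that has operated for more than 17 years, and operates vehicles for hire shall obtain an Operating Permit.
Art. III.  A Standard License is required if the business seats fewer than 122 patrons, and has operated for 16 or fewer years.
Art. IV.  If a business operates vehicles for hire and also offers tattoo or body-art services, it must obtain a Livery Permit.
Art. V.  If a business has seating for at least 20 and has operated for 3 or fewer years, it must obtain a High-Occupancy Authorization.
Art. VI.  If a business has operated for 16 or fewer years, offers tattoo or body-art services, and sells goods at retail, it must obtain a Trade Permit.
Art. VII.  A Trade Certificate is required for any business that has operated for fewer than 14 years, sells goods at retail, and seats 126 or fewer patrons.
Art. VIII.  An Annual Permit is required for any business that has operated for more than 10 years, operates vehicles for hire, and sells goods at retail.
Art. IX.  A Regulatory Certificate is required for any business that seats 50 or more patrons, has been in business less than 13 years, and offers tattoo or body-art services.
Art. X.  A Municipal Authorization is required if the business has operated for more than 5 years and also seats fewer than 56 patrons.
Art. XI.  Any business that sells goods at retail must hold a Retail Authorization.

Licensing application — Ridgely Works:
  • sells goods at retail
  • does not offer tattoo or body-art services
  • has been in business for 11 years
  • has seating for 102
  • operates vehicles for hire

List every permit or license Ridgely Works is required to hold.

Art. I. years in business 11 > 3; seating 102 > 84 → Established Business Authorization not required.
Art. II. years in business 11 ≤ 17; operates vehicles for hire → Operating Permit not required.
Art. III. seating 102 < 122; years in business 11 ≤ 16 → Standard License required.
Art. IV. operates vehicles for hire; does not offer tattoo or body-art services → Livery Permit not required.
Art. V. seating 102 ≥ 20; years in business 11 > 3 → High-Occupancy Authorization not required.
Art. VI. years in business 11 ≤ 16; does not offer tattoo or body-art services; sells goods at retail → Trade Permit not required.
Art. VII. years in business 11 < 14; sells goods at retail; seating 102 ≤ 126 → Trade Certificate required.
Art. VIII. years in business 11 > 10; operates vehicles for hire; sells goods at retail → Annual Permit required.
Art. IX. seating 102 ≥ 50; years in business 11 < 13; does not offer tattoo or body-art services → Regulatory Certificate not required.
Art. X. years in business 11 > 5; seating 102 ≥ 56 → Municipal Authorization not required.
Art. XI. sells goods at retail → Retail Authorization required.

Annual Permit, Retail Authorization, Standard License, Trade Certificate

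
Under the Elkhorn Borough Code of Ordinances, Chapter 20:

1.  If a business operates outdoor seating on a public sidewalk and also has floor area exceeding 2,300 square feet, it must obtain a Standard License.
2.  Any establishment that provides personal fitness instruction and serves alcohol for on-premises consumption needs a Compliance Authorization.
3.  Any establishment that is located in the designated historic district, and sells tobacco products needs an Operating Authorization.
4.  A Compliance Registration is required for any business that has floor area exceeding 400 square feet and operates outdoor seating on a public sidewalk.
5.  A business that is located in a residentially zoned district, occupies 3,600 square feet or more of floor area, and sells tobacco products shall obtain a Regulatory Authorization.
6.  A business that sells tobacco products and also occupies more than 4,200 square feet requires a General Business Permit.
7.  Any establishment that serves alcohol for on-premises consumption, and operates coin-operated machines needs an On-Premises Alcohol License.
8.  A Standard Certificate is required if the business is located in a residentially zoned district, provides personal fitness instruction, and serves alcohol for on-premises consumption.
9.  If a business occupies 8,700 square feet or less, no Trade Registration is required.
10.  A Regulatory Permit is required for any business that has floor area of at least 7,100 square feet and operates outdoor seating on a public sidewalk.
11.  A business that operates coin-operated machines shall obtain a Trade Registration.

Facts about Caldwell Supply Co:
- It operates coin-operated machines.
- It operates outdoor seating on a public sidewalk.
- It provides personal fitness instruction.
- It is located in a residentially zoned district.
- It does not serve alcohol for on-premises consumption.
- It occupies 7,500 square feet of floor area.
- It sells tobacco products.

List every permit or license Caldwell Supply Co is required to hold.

Compliance Registration, General Business Permit, Regulatory Authorization, Regulatory Permit, Standard License

1. operates outdoor seating on a public sidewalk; floor area 7,500 square feet > 2,300 square feet → Standard License required.
2. provides personal fitness instruction; does not serve alcohol for on-premises consumption → Compliance Authorization not required.
3. is located in a residentially zoned district (not: is located in the designated historic district); sells tobacco products → Operating Authorization not required.
4. floor area 7,500 square feet > 400 square feet; operates outdoor seating on a public sidewalk → Compliance Registration required.
5. is located in a residentially zoned district; floor area 7,500 square feet ≥ 3,600 square feet; sells tobacco products → Regulatory Authorization required.
6. sells tobacco products; floor area 7,500 square feet > 4,200 square feet → General Business Permit required.
7. does not serve alcohol for on-premises consumption; operates coin-operated machines → On-Premises Alcohol License not required.
8. is located in a residentially zoned district; provides personal fitness instruction; does not serve alcohol for on-premises consumption → Standard Certificate not required.
9. floor area 7,500 square feet ≤ 8,700 square feet → exempt from Trade Registration.
10. floor area 7,500 square feet ≥ 7,100 square feet; operates outdoor seating on a public sidewalk → Regulatory Permit required.
11. operates coin-operated machines → Trade Registration required.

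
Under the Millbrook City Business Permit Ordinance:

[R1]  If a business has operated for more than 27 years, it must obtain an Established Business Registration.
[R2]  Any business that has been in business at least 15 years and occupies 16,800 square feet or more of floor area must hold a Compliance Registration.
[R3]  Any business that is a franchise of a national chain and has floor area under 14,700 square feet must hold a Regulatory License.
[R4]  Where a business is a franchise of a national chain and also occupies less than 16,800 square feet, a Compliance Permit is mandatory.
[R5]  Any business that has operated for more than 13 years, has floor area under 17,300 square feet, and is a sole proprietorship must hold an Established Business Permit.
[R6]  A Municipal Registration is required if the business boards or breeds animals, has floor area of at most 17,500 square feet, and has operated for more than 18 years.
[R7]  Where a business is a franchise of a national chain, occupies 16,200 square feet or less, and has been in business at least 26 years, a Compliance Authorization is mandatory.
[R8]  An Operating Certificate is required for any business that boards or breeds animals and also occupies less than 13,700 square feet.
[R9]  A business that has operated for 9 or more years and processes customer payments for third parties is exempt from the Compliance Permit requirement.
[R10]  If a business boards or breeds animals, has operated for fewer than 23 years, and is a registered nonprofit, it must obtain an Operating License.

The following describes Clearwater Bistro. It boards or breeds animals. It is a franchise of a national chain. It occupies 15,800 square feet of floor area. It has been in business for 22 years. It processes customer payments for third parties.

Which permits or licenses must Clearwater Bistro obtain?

[R1] years in business 22 ≤ 27 → Established Business Registration not required.
[R2] years in business 22 ≥ 15; floor area 15,800 square feet < 16,800 square feet → Compliance Registration not required.
[R3] is a franchise of a national chain; floor area 15,800 square feet ≥ 14,700 square feet → Regulatory License not required.
[R4] is a franchise of a national chain; floor area 15,800 square feet < 16,800 square feet → Compliance Permit required.
[R5] years in business 22 > 13; floor area 15,800 square feet < 17,300 square feet; is a franchise of a national chain (not: is a sole proprietorship) → Established Business Permit not required.
[R6] boards or breeds animals; floor area 15,800 square feet ≤ 17,500 square feet; years in business 22 > 18 → Municipal Registration required.
[R7] is a franchise of a national chain; floor area 15,800 square feet ≤ 16,200 square feet; years in business 22 < 26 → Compliance Authorization not required.
[R8] boards or breeds animals; floor area 15,800 square feet ≥ 13,700 square feet → Operating Certificate not required.
[R9] years in business 22 ≥ 9; processes customer payments for third parties → exempt from Compliance Permit.
[R10] boards or breeds animals; years in business 22 < 23; is a franchise of a national chain (not: is a registered nonprofit) → Operating License not required.

Municipal Registration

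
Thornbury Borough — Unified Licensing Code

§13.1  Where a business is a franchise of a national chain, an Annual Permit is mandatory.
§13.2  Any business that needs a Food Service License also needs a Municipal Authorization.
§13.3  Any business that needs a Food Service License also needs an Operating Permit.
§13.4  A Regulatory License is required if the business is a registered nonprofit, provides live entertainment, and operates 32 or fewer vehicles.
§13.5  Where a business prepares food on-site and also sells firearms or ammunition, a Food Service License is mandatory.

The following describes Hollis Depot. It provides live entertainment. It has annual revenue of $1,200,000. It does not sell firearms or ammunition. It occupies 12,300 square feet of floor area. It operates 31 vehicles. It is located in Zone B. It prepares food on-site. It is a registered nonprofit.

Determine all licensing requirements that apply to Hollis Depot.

§13.1 is a registered nonprofit (not: is a franchise of a national chain) → Annual Permit not required.
§13.2 Food Service License is not required → no effect.
§13.3 Food Service License is not required → no effect.
§13.4 is a registered nonprofit; provides live entertainment; vehicles 31 ≤ 32 → Regulatory License required.
§13.5 prepares food on-site; does not sell firearms or ammunition → Food Service License not required.

Regulatory License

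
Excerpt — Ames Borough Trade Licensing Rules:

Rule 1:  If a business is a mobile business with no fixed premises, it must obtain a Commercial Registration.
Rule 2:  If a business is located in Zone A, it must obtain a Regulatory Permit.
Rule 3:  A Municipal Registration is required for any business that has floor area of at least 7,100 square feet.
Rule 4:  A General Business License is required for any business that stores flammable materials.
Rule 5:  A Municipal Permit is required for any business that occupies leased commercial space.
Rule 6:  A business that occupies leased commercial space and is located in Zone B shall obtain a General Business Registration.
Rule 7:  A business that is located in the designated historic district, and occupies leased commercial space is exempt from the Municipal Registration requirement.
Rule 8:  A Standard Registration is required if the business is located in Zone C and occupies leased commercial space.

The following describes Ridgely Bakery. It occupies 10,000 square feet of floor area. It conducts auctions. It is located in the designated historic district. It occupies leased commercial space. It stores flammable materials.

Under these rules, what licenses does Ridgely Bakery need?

Rule 1: occupies leased commercial space (not: is a mobile business with no fixed premises) → Commercial Registration not required.
Rule 2: is located in the designated historic district (not: is located in Zone A) → Regulatory Permit not required.
Rule 3: floor area 10,000 square feet ≥ 7,100 square feet → Municipal Registration required.
Rule 4: stores flammable materials → General Business License required.
Rule 5: occupies leased commercial space → Municipal Permit required.
Rule 6: occupies leased commercial space; is located in the designated historic district (not: is located in Zone B) → General Business Registration not required.
Rule 7: is located in the designated historic district; occupies leased commercial space → exempt from Municipal Registration.
Rule 8: is located in the designated historic district (not: is located in Zone C); occupies leased commercial space → Standard Registration not required.

General Business License, Municipal Permit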